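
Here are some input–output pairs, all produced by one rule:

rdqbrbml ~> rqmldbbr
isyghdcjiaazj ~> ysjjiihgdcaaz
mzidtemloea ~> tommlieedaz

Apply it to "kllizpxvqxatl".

xxvtqplllkiaz

In each case the input is transformed by: sort the characters into reverse alphabetical order, then move the first character to the end.
Doing the same to "kllizpxvqxatl": "xxvtqplllkiaz".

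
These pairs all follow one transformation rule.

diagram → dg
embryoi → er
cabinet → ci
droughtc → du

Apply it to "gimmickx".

The transformation: keep one character in every 3, starting at position 1 (positions 1st, 4th, 7th, ...), then delete the last character.
Working it through for "gimmickx": intermediate "gmk", final "gm".

gm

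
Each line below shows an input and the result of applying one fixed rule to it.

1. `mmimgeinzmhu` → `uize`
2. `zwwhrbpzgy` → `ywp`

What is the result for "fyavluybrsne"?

The rule is to take characters alternately from the front and the back (1st, last, 2nd, 2nd-last, ...), then keep one character in every 3, starting at position 2 (positions 2nd, 5th, 8th, ...).
Working it through for "fyavluybrsne": intermediate "feynasvrlbuy", final "earu".

earu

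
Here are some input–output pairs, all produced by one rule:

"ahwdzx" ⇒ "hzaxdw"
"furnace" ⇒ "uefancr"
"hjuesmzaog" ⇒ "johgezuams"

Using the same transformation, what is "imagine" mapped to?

The pattern: swap each adjacent pair of characters (1↔2, 3↔4, ...), then take characters alternately from the front and the back (1st, last, 2nd, 2nd-last, ...).
"imagine" → "miganie" → "meiigna".

meiigna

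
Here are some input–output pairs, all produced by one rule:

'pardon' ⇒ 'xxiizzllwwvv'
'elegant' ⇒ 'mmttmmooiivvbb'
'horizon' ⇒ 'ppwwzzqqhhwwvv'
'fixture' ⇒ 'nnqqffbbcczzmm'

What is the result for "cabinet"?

kkiijjqqvvmmbb

Rule — shift every letter 8 places forward in the alphabet (wrapping around), then double every character.
"cabinet" → "kijqvmb" → "kkiijjqqvvmmbb".
(Check on "fixture": → "nqfbczm" → "nnqqffbbcczzmm" ✓)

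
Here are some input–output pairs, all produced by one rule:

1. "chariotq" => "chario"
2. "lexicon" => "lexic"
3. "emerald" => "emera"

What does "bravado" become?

The rule is to delete the last 2 characters.
Doing the same to "bravado": "brava".

brava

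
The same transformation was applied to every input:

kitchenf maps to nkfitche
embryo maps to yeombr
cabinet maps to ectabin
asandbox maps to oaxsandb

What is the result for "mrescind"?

The rule is to swap the first and last characters, then move the last 2 characters to the front (rotate right by 2).
Applying both steps to "mrescind": "drescinm", then "nmdresci".

nmdresci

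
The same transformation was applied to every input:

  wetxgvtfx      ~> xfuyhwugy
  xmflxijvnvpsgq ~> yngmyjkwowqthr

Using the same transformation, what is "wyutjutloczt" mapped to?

xzvukvumpdau

The transformation: shift every letter 1 place forward in the alphabet (wrapping around).
"wyutjutloczt" → "xzvukvumpdau".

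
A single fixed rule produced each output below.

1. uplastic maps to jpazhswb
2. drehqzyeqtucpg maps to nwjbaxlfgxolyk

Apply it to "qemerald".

Looking at the pairs, the operation is to reverse the string, then shift every letter 7 places forward in the alphabet (wrapping around).
On "qemerald": the first step gives "dlaremeq", and the second then gives "kshyltlx".

kshyltlx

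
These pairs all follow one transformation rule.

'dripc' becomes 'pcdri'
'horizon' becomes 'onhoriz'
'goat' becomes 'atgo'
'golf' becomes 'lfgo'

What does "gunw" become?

nwgu

In each case the input is transformed by: move the last 2 characters to the front (rotate right by 2).
Doing the same to "gunw": "nwgu".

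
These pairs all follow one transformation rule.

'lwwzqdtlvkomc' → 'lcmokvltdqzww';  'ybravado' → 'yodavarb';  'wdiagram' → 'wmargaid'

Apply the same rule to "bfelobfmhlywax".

bxawylhmfbolef

Looking at the pairs, the operation is to reverse the string, then move the last character to the front.
"bfelobfmhlywax" → "bxawylhmfbolef".
(Check on "lwwzqdtlvkomc": → "cmokvltdqzwwl" → "lcmokvltdqzww" ✓)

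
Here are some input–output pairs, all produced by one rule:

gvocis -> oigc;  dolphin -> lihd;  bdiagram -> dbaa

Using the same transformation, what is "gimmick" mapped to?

The rule is to sort the characters into reverse alphabetical order, then keep only the last 4 characters.
Working it through for "gimmick": intermediate "mmkiigc", final "iigc".

iigc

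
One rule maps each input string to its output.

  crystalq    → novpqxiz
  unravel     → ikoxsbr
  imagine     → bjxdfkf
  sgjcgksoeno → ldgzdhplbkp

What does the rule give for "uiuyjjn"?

kfrvggr

What's happening: shift every letter 3 places backward in the alphabet (wrapping around), then swap the first and last characters.
For "uiuyjjn", step one produces "rfrvggk"; step two turns that into "kfrvggr".
(Check on "unravel": → "rkoxsbi" → "ikoxsbr" ✓)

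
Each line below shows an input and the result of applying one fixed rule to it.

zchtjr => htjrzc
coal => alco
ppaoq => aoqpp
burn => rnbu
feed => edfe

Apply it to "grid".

idgr

Each output is the input with this applied: move the first 2 characters to the end (rotate left by 2).
So "grid" becomes "idgr".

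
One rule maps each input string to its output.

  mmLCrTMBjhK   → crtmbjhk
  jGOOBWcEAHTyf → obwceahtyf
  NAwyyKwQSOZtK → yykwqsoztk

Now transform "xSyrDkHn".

rdkhn

The rule is to delete the first 3 characters, then convert every letter to lowercase.
For "xSyrDkHn", step one produces "rDkHn"; step two turns that into "rdkhn".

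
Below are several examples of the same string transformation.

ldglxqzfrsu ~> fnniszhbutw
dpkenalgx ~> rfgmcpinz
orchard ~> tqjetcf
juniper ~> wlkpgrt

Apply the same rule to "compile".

The transformation: swap each adjacent pair of characters (1↔2, 3↔4, ...), then shift every letter 2 places forward in the alphabet (wrapping around).
On "compile": the first step gives "ocpmlie", and the second then gives "qeronkg".

qeronkg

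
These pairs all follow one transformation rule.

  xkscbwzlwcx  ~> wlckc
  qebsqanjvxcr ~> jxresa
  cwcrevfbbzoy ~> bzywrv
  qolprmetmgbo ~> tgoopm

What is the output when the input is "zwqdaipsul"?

The transformation: keep every other character starting from the second (positions 2nd, 4th, 6th, ...), then move the last 3 characters to the front (rotate right by 3).
Applying that to "zwqdaipsul" gives "islwd".
(Check on "xkscbwzlwcx": → "kcwlc" → "wlckc" ✓)

islwd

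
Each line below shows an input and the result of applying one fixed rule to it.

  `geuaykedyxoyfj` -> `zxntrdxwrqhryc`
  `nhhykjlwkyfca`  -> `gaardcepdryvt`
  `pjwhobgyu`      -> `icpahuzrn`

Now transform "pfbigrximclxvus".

iyubzkqbfveqonl

The pattern: shift every letter 7 places backward in the alphabet (wrapping around).
"pfbigrximclxvus" → "iyubzkqbfveqonl".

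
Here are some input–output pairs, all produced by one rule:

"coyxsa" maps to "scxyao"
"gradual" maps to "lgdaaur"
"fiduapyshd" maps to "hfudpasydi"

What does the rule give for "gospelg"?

ggpsleo

Rule — swap each adjacent pair of characters (1↔2, 3↔4, ...), then swap the first and last characters.
On "gospelg": the first step gives "ogpsleg", and the second then gives "ggpsleo".
(Check on "gradual": → "rgdaaul" → "lgdaaur" ✓)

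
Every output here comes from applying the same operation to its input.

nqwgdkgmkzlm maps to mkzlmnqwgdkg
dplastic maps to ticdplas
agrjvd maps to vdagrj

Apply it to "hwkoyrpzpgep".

Looking at the pairs, the operation is to swap the front and back halves of the string, then move the first character to the end.
Starting from "hwkoyrpzpgep": after the first operation, "pzpgephwkoyr"; after the second, "zpgephwkoyrp".

zpgephwkoyrp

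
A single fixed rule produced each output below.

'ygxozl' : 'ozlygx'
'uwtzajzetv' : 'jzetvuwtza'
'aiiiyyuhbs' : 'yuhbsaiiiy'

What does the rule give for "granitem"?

In each case the input is transformed by: swap the front and back halves of the string.
On "granitem" that produces "itemgran".

itemgran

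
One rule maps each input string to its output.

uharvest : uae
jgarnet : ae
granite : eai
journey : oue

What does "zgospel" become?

oe

The rule is to move the last character to the front, then keep only the vowels.
So "zgospel" becomes "oe".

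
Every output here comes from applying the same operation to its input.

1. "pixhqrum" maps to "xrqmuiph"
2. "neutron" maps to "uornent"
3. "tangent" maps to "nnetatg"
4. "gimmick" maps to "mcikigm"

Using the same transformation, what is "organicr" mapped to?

Looking at the pairs, the operation is to swap each adjacent pair of characters (1↔2, 3↔4, ...), then move the first 3 characters to the end (rotate left by 3).
Working it through for "organicr": intermediate "roaginrc", final "ginrcroa".

ginrcroa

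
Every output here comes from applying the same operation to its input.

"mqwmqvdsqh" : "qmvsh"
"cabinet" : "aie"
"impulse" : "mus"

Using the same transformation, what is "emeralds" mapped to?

mrls

The rule is to keep every other character starting from the second (positions 2nd, 4th, 6th, ...).
"emeralds" → "mrls".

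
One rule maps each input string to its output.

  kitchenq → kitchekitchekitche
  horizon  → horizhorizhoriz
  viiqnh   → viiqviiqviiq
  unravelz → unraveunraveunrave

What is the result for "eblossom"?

eblosseblossebloss

Looking at the pairs, the operation is to delete the last 2 characters, then write the whole string 3 times in a row.
Working it through for "eblossom": intermediate "ebloss", final "eblosseblossebloss".
(Check on "horizon": → "horiz" → "horizhorizhoriz" ✓)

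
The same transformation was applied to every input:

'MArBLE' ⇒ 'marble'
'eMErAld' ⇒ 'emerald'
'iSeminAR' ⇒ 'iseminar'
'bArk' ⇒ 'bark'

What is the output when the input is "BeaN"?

What's happening: convert every letter to lowercase.
For "BeaN" the result is "bean".

bean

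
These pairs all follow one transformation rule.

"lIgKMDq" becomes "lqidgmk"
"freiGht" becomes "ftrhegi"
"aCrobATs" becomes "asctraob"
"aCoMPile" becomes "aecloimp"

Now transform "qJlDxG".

Rule — take characters alternately from the front and the back (1st, last, 2nd, 2nd-last, ...), then convert every letter to lowercase.
Doing the same to "qJlDxG": "qgjxld".
(Check on "lIgKMDq": → "lqIDgMK" → "lqidgmk" ✓)

qgjxld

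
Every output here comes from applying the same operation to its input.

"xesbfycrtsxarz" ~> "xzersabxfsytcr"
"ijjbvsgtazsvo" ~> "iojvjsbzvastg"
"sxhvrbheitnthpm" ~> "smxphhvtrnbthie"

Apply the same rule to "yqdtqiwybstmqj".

The pattern: take characters alternately from the front and the back (1st, last, 2nd, 2nd-last, ...).
On "yqdtqiwybstmqj" that produces "yjqqdmttqsibwy".

yjqqdmttqsibwy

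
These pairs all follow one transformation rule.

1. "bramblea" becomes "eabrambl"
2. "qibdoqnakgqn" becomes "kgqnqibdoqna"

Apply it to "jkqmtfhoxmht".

xmhtjkqmtfho

Rule — move the first 2 characters to the end (rotate left by 2), then swap the front and back halves of the string.
Applying that to "jkqmtfhoxmht" gives "xmhtjkqmtfho".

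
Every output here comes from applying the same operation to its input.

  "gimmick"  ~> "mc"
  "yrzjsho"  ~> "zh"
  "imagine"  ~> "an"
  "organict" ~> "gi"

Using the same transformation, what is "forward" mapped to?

The rule is to keep one character in every 3, starting at position 3 (positions 3rd, 6th, 9th, ...).
"forward" → "rr".

rr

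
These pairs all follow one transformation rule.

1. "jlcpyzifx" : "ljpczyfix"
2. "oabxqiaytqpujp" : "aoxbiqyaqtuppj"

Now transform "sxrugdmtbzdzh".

xsurdgtmzbzdh

The rule is to swap each adjacent pair of characters (1↔2, 3↔4, ...).
On "sxrugdmtbzdzh" that produces "xsurdgtmzbzdh".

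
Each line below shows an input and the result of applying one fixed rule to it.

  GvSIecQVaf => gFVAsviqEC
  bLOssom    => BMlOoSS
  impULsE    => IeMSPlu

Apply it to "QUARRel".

What's happening: flip the case of every letter, then take characters alternately from the front and the back (1st, last, 2nd, 2nd-last, ...).
"QUARRel" → "quarrEL" → "qLuEarr".

qLuEarr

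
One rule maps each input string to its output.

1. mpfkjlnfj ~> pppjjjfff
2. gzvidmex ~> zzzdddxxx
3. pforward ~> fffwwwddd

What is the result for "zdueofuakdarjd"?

What's happening: keep one character in every 3, starting at position 2 (positions 2nd, 5th, 8th, ...), then repeat every character 3 times.
For "zdueofuakdarjd", step one produces "doaad"; step two turns that into "dddoooaaaaaaddd".

dddoooaaaaaaddd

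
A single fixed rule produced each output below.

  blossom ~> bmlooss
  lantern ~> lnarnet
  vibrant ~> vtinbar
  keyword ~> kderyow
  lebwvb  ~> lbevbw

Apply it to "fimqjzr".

frizmjq

Looking at the pairs, the operation is to take characters alternately from the front and the back (1st, last, 2nd, 2nd-last, ...).
"fimqjzr" → "frizmjq".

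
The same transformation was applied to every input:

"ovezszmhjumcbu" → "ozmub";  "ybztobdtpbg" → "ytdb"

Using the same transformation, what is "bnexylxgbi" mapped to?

Rule — keep one character in every 3, starting at position 1 (positions 1st, 4th, 7th, ...).
For "bnexylxgbi" the result is "bxxi".

bxxi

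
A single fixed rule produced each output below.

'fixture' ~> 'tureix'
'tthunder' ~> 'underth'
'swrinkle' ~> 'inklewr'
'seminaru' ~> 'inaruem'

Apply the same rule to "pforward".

rwardfo

Looking at the pairs, the operation is to delete the first character, then move the first 2 characters to the end (rotate left by 2).
Starting from "pforward": after the first operation, "forward"; after the second, "rwardfo".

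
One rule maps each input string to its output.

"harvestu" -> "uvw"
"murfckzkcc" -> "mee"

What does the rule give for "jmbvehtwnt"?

ypv

The pattern: shift every letter 2 places forward in the alphabet (wrapping around), then keep only the last 3 characters.
For "jmbvehtwnt", step one produces "lodxgjvypv"; step two turns that into "ypv".
(Check on "murfckzkcc": → "owthembmee" → "mee" ✓)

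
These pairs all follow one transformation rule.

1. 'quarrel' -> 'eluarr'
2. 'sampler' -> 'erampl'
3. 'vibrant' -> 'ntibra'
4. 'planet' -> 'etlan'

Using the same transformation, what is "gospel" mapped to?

elosp

What's happening: delete the first character, then move the last 2 characters to the front (rotate right by 2).
Applying both steps to "gospel": "ospel", then "elosp".
(Check on "vibrant": → "ibrant" → "ntibra" ✓)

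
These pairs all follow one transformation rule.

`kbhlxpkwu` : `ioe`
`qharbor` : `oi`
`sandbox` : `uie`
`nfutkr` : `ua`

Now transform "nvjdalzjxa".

In each case the input is transformed by: shift every letter 7 places forward in the alphabet (wrapping around), then keep only the vowels.
Doing the same to "nvjdalzjxa": "ue".
(Check on "nfutkr": → "umbary" → "ua" ✓)

ue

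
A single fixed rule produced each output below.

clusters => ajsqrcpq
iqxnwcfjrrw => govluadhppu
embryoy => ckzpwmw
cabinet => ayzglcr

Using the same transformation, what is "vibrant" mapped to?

The rule is to shift every letter 2 places backward in the alphabet (wrapping around).
Applying that to "vibrant" gives "tgzpylr".

tgzpylr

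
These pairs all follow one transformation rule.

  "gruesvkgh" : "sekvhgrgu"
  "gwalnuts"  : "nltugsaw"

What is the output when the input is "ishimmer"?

In each case the input is transformed by: move the first 3 characters to the end (rotate left by 3), then swap each adjacent pair of characters (1↔2, 3↔4, ...).
Working it through for "ishimmer": intermediate "immerish", final "miemirhs".

miemirhs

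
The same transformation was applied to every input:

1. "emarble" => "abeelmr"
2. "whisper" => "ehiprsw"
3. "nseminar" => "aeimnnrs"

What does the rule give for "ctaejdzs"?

acdejstz

Looking at the pairs, the operation is to sort the characters into alphabetical order.
"ctaejdzs" → "acdejstz".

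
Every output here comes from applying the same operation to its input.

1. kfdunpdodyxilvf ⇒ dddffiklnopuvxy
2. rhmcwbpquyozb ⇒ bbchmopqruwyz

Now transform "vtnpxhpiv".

Looking at the pairs, the operation is to sort the characters into alphabetical order.
So "vtnpxhpiv" becomes "hinpptvvx".

hinpptvvx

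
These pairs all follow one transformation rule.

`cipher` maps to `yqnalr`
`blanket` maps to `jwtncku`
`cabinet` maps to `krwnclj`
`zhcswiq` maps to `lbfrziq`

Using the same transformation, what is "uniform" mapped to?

roxavdw

What's happening: shift every letter 9 places forward in the alphabet (wrapping around), then move the first 2 characters to the end (rotate left by 2).
On "uniform": the first step gives "dwroxav", and the second then gives "roxavdw".
(Check on "cipher": → "lryqna" → "yqnalr" ✓)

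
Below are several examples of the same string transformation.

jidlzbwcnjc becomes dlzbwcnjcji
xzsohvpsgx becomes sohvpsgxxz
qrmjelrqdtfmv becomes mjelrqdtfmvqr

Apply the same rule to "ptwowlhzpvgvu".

wowlhzpvgvupt

The pattern: move the first 2 characters to the end (rotate left by 2).
"ptwowlhzpvgvu" → "wowlhzpvgvupt".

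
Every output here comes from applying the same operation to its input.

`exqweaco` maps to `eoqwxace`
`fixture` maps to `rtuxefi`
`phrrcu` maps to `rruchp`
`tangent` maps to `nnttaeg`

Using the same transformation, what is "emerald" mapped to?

elmrade

Looking at the pairs, the operation is to sort the characters into alphabetical order, then move the first 3 characters to the end (rotate left by 3).
Applying both steps to "emerald": "adeelmr", then "elmrade".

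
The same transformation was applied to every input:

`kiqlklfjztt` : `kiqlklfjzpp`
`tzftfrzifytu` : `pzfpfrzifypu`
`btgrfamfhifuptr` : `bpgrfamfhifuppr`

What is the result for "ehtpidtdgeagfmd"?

ehppidpdgeagfmd

The transformation: replace every "t" with "p".
On "ehtpidtdgeagfmd" that produces "ehppidpdgeagfmd".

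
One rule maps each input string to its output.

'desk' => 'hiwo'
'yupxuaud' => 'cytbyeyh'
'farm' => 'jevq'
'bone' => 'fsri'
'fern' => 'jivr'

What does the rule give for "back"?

fego

The transformation: shift every letter 4 places forward in the alphabet (wrapping around).
On "back" that produces "fego".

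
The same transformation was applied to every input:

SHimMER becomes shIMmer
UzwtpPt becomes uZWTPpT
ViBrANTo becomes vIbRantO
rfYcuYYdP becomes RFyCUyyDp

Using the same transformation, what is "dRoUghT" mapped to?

DrOuGHt

Rule — flip the case of every letter.
"dRoUghT" → "DrOuGHt".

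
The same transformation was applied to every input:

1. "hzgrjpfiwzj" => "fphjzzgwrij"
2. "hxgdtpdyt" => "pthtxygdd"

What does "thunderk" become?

The transformation: take characters alternately from the front and the back (1st, last, 2nd, 2nd-last, ...), then move the last 2 characters to the front (rotate right by 2).
Working it through for "thunderk": intermediate "tkhruend", final "ndtkhrue".

ndtkhrue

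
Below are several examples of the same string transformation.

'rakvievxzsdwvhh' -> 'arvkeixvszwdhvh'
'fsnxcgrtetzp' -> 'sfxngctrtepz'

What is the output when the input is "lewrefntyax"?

elrwfetnayx

In each case the input is transformed by: swap each adjacent pair of characters (1↔2, 3↔4, ...).
So "lewrefntyax" becomes "elrwfetnayx".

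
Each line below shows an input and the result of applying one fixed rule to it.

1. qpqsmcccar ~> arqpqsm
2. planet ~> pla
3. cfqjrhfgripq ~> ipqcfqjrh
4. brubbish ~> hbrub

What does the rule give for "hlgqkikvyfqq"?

fqqhlgqki

The rule is to swap the front and back halves of the string, then delete the first 3 characters.
Applying both steps to "hlgqkikvyfqq": "kvyfqqhlgqki", then "fqqhlgqki".
(Check on "planet": → "netpla" → "pla" ✓)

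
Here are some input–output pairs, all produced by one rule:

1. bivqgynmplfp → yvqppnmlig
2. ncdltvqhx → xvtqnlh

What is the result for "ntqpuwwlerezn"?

The pattern: sort the characters into reverse alphabetical order, then delete the last 2 characters.
Working it through for "ntqpuwwlerezn": intermediate "zwwutrqpnnlee", final "zwwutrqpnnl".
(Check on "bivqgynmplfp": → "yvqppnmligfb" → "yvqppnmlig" ✓)

zwwutrqpnnl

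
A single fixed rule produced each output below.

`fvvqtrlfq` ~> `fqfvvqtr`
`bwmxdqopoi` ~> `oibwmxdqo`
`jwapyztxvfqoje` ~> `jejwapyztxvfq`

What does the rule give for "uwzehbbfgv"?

gvuwzehbb

In each case the input is transformed by: move the last 3 characters to the front (rotate right by 3), then delete the first character.
Working it through for "uwzehbbfgv": intermediate "fgvuwzehbb", final "gvuwzehbb".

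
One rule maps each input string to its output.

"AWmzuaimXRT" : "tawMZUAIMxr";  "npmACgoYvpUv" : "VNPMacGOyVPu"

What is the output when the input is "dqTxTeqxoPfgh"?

In each case the input is transformed by: move the last character to the front, then flip the case of every letter.
Starting from "dqTxTeqxoPfgh": after the first operation, "hdqTxTeqxoPfg"; after the second, "HDQtXtEQXOpFG".

HDQtXtEQXOpFG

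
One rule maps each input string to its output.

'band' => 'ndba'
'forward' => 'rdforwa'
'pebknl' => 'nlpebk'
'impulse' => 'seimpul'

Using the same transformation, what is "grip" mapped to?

ipgr

The transformation: move the last 2 characters to the front (rotate right by 2).
So "grip" becomes "ipgr".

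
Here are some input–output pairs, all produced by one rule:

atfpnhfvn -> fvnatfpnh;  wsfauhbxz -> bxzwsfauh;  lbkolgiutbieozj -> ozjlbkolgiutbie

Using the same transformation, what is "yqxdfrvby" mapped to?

vbyyqxdfr

The transformation: move the last 3 characters to the front (rotate right by 3).
For "yqxdfrvby" the result is "vbyyqxdfr".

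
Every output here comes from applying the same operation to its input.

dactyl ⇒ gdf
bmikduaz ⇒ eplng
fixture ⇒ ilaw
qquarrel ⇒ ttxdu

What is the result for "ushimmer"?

The rule is to shift every letter 3 places forward in the alphabet (wrapping around), then delete the last 3 characters.
Working it through for "ushimmer": intermediate "xvklpphu", final "xvklp".
(Check on "fixture": → "ilawxuh" → "ilaw" ✓)

xvklp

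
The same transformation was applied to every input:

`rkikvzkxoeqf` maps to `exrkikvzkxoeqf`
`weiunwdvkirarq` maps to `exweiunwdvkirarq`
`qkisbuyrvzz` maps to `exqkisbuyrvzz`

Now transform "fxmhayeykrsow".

Rule — prepend "ex".
On "fxmhayeykrsow" that produces "exfxmhayeykrsow".

exfxmhayeykrsow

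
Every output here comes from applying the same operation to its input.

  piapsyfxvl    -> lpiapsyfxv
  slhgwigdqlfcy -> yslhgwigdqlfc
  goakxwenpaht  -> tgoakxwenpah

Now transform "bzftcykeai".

The transformation: move the last character to the front.
On "bzftcykeai" that produces "ibzftcykea".

ibzftcykea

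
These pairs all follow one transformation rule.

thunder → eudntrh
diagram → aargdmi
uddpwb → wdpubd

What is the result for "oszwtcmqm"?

Rule — take characters alternately from the front and the back (1st, last, 2nd, 2nd-last, ...), then move the first 3 characters to the end (rotate left by 3).
Applying both steps to "oszwtcmqm": "omsqzmwct", then "qzmwctoms".

qzmwctoms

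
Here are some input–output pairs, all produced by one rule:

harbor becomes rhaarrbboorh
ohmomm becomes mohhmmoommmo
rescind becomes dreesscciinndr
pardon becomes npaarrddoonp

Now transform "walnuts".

What's happening: double every character, then swap the first and last characters.
On "walnuts": the first step gives "wwaallnnuuttss", and the second then gives "swaallnnuuttsw".

swaallnnuuttsw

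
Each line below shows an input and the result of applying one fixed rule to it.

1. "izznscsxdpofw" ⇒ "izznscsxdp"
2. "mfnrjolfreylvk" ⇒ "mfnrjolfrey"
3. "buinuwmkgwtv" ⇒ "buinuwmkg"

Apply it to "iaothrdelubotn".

In each case the input is transformed by: delete the last 3 characters.
"iaothrdelubotn" → "iaothrdelub".

iaothrdelub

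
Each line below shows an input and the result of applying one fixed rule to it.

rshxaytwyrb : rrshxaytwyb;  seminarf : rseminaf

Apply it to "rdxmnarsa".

srdxmnara

Each output is the input with this applied: move the last character to the front, then swap the first and last characters.
"rdxmnarsa" → "srdxmnara".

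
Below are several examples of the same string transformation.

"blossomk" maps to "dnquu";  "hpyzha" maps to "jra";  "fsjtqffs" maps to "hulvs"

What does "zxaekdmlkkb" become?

The rule is to delete the last 3 characters, then shift every letter 2 places forward in the alphabet (wrapping around).
"zxaekdmlkkb" → "zxaekdml" → "bzcgmfon".

bzcgmfon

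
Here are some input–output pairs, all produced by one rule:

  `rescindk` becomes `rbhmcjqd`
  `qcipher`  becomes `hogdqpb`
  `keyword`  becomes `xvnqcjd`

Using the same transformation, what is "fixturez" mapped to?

Looking at the pairs, the operation is to move the first 2 characters to the end (rotate left by 2), then shift every letter 1 place backward in the alphabet (wrapping around).
Starting from "fixturez": after the first operation, "xturezfi"; after the second, "wstqdyeh".

wstqdyeh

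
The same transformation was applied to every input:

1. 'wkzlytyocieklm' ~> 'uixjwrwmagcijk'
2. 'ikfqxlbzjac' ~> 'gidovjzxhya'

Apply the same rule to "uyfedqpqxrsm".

The pattern: shift every letter 2 places backward in the alphabet (wrapping around).
For "uyfedqpqxrsm" the result is "swdcbonovpqk".

swdcbonovpqk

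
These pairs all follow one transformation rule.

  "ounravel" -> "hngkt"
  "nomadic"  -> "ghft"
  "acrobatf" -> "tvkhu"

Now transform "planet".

The rule is to shift every letter 7 places backward in the alphabet (wrapping around), then delete the last 3 characters.
Working it through for "planet": intermediate "ietgxm", final "iet".

iet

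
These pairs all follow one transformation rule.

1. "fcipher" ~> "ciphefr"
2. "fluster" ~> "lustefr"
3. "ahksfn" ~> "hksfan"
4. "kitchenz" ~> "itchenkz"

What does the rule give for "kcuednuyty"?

In each case the input is transformed by: swap the first and last characters, then move the first character to the end.
Working it through for "kcuednuyty": intermediate "ycuednuytk", final "cuednuytky".
(Check on "ahksfn": → "nhksfa" → "hksfan" ✓)

cuednuytky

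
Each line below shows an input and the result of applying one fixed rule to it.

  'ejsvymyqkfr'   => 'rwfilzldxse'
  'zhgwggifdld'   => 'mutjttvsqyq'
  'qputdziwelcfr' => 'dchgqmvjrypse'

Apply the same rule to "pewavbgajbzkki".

crjniotnwomxxv

The pattern: shift every letter 13 places forward in the alphabet (wrapping around) — i.e. ROT13.
On "pewavbgajbzkki" that produces "crjniotnwomxxv".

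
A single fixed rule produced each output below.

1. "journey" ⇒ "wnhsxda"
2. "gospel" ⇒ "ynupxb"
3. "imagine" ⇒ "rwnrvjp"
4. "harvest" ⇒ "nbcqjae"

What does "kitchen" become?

The transformation: move the last 3 characters to the front (rotate right by 3), then shift every letter 9 places forward in the alphabet (wrapping around).
Applying that to "kitchen" gives "qnwtrcl".

qnwtrcl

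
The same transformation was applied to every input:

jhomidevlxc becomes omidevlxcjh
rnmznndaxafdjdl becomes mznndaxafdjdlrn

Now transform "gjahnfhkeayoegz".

The rule is to move the first 2 characters to the end (rotate left by 2).
So "gjahnfhkeayoegz" becomes "ahnfhkeayoegzgj".

ahnfhkeayoegzgj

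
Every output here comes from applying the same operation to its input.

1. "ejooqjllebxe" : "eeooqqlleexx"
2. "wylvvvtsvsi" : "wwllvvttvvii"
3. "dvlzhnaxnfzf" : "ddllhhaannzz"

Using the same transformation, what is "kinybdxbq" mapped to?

kknnbbxxqq

Looking at the pairs, the operation is to keep every other character starting from the first (positions 1st, 3rd, 5th, ...), then double every character.
For "kinybdxbq", step one produces "knbxq"; step two turns that into "kknnbbxxqq".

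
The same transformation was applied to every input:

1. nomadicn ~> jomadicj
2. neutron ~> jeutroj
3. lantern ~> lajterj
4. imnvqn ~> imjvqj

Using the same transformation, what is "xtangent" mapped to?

Each output is the input with this applied: replace every "n" with "j".
So "xtangent" becomes "xtajgejt".

xtajgejt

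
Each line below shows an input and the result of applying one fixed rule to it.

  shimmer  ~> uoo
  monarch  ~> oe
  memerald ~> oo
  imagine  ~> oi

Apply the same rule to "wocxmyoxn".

The rule is to shift every letter 2 places forward in the alphabet (wrapping around), then keep only the vowels.
On "wocxmyoxn": the first step gives "yqezoaqzp", and the second then gives "eoa".

eoa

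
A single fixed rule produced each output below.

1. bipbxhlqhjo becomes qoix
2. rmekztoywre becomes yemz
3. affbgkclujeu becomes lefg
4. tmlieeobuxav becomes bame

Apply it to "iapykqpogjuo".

ouak

Each output is the input with this applied: keep one character in every 3, starting at position 2 (positions 2nd, 5th, 8th, ...), then move the first 2 characters to the end (rotate left by 2).
Starting from "iapykqpogjuo": after the first operation, "akou"; after the second, "ouak".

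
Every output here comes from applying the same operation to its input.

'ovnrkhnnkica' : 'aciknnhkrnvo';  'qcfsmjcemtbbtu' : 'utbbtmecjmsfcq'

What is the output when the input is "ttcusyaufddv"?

vddfuaysuctt

Each output is the input with this applied: reverse the string.
On "ttcusyaufddv" that produces "vddfuaysuctt".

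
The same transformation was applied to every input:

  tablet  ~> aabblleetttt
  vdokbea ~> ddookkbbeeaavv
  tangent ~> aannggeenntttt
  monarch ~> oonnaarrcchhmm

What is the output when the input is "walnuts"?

aallnnuuttssww

The rule is to double every character, then move the first 2 characters to the end (rotate left by 2).
"walnuts" → "wwaallnnuuttss" → "aallnnuuttssww".
(Check on "vdokbea": → "vvddookkbbeeaa" → "ddookkbbeeaavv" ✓)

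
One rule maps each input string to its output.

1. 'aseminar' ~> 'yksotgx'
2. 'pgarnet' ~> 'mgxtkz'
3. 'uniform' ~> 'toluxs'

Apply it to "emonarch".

In each case the input is transformed by: shift every letter 6 places forward in the alphabet (wrapping around), then delete the first character.
Applying both steps to "emonarch": "ksutgxin", then "sutgxin".

sutgxin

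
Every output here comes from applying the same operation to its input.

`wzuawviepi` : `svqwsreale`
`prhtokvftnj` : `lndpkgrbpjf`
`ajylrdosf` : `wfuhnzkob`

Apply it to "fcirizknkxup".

byenevgjgtql

What's happening: shift every letter 4 places backward in the alphabet (wrapping around).
On "fcirizknkxup" that produces "byenevgjgtql".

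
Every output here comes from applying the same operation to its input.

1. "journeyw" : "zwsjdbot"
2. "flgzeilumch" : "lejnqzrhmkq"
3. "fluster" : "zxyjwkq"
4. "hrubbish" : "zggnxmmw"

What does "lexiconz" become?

cnhtseqj

Looking at the pairs, the operation is to move the first 2 characters to the end (rotate left by 2), then shift every letter 5 places forward in the alphabet (wrapping around).
Working it through for "lexiconz": intermediate "xiconzle", final "cnhtseqj".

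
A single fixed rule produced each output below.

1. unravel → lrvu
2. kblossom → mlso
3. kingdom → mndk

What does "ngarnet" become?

The transformation: swap the first and last characters, then keep every other character starting from the first (positions 1st, 3rd, 5th, ...).
Starting from "ngarnet": after the first operation, "tgarnen"; after the second, "tann".

tann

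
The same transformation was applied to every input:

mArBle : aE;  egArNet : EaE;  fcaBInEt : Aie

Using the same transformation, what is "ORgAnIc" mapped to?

Looking at the pairs, the operation is to flip the case of every letter, then keep only the vowels.
"ORgAnIc" → "orGaNiC" → "oai".

oai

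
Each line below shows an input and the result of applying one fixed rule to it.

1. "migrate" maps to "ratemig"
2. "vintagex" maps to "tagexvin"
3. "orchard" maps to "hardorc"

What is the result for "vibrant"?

The pattern: move the first 3 characters to the end (rotate left by 3).
So "vibrant" becomes "rantvib".

rantvib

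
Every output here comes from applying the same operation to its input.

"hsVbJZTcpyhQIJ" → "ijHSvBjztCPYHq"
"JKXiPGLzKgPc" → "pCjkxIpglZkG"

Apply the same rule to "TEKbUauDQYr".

yRtekBuAUdq

The pattern: flip the case of every letter, then move the last 2 characters to the front (rotate right by 2).
Starting from "TEKbUauDQYr": after the first operation, "tekBuAUdqyR"; after the second, "yRtekBuAUdq".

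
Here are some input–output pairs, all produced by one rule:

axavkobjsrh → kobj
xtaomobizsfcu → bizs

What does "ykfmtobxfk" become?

The rule is to move the last 3 characters to the front (rotate right by 3), then keep only the last 4 characters.
On "ykfmtobxfk" that produces "mtob".
(Check on "axavkobjsrh": → "srhaxavkobj" → "kobj" ✓)

mtob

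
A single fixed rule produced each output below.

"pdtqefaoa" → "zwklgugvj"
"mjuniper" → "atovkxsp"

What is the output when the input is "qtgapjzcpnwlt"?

mgvpfivtcrzwz

The pattern: shift every letter 6 places forward in the alphabet (wrapping around), then move the first 2 characters to the end (rotate left by 2).
Starting from "qtgapjzcpnwlt": after the first operation, "wzmgvpfivtcrz"; after the second, "mgvpfivtcrzwz".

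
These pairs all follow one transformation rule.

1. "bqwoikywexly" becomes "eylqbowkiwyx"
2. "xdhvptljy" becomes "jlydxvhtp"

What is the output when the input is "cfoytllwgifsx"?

What's happening: swap each adjacent pair of characters (1↔2, 3↔4, ...), then move the last 3 characters to the front (rotate right by 3).
For "cfoytllwgifsx", step one produces "fcyoltwligsfx"; step two turns that into "sfxfcyoltwlig".

sfxfcyoltwlig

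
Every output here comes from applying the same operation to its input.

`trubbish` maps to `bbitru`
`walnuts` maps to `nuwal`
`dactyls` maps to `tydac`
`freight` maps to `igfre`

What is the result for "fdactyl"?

The transformation: delete the last 2 characters, then move the first 3 characters to the end (rotate left by 3).
For "fdactyl" the result is "ctfda".

ctfda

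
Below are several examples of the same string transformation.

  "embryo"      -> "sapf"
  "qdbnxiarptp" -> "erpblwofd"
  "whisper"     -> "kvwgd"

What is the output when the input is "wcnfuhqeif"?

The pattern: delete the last 2 characters, then shift every letter 12 places backward in the alphabet (wrapping around).
Working it through for "wcnfuhqeif": intermediate "wcnfuhqe", final "kqbtives".

kqbtives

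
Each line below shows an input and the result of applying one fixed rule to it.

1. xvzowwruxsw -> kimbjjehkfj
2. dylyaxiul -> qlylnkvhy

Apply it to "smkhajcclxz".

Each output is the input with this applied: shift every letter 13 places forward in the alphabet (wrapping around) — i.e. ROT13.
"smkhajcclxz" → "fzxunwppykm".

fzxunwppykm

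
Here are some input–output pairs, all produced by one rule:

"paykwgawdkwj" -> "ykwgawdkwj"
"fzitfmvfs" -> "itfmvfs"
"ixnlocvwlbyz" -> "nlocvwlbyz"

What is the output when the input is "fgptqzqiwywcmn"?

What's happening: delete the first 2 characters.
On "fgptqzqiwywcmn" that produces "ptqzqiwywcmn".

ptqzqiwywcmn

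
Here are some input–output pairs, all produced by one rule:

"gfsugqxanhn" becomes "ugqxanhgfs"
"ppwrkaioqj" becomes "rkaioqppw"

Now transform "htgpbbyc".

pbbyhtg

The rule is to delete the last character, then move the first 3 characters to the end (rotate left by 3).
Working it through for "htgpbbyc": intermediate "htgpbby", final "pbbyhtg".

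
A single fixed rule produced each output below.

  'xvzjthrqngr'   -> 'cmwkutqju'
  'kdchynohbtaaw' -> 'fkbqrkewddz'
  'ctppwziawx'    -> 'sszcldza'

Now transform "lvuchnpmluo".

Each output is the input with this applied: delete the first 2 characters, then shift every letter 3 places forward in the alphabet (wrapping around).
On "lvuchnpmluo": the first step gives "uchnpmluo", and the second then gives "xfkqspoxr".

xfkqspoxr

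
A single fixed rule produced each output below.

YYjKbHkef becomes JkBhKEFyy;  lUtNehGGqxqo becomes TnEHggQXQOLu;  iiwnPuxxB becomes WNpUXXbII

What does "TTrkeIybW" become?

RKEiYBwtt

Rule — flip the case of every letter, then move the first 2 characters to the end (rotate left by 2).
Starting from "TTrkeIybW": after the first operation, "ttRKEiYBw"; after the second, "RKEiYBwtt".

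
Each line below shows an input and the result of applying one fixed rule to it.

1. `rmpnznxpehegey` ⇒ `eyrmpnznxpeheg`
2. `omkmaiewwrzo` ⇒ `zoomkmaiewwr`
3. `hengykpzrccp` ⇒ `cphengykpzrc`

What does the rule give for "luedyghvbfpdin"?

The pattern: move the last 2 characters to the front (rotate right by 2).
On "luedyghvbfpdin" that produces "inluedyghvbfpd".

inluedyghvbfpd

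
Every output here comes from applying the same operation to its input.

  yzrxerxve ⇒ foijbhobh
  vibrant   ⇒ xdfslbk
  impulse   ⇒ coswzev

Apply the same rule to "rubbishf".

The rule is to shift every letter 10 places forward in the alphabet (wrapping around), then move the last 2 characters to the front (rotate right by 2).
Starting from "rubbishf": after the first operation, "bellscrp"; after the second, "rpbellsc".

rpbellsc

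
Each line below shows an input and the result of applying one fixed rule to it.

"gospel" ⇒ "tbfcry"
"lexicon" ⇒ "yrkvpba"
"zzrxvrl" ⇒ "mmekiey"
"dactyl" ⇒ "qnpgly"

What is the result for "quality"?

dhnyvgl

In each case the input is transformed by: shift every letter 13 places forward in the alphabet (wrapping around) — i.e. ROT13.
So "quality" becomes "dhnyvgl".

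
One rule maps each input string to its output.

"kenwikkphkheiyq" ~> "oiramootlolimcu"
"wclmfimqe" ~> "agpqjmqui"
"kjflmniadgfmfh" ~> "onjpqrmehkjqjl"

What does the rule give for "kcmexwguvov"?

What's happening: shift every letter 4 places forward in the alphabet (wrapping around).
Applying that to "kcmexwguvov" gives "ogqibakyzsz".

ogqibakyzsz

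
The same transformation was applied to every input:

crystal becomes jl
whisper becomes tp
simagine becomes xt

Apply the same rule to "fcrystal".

ce

Each output is the input with this applied: keep one character in every 3, starting at position 3 (positions 3rd, 6th, 9th, ...), then shift every letter 11 places forward in the alphabet (wrapping around).
Working it through for "fcrystal": intermediate "rt", final "ce".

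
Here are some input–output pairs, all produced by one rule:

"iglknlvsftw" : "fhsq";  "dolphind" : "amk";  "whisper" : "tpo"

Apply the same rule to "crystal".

zpi

What's happening: shift every letter 3 places backward in the alphabet (wrapping around), then keep one character in every 3, starting at position 1 (positions 1st, 4th, 7th, ...).
So "crystal" becomes "zpi".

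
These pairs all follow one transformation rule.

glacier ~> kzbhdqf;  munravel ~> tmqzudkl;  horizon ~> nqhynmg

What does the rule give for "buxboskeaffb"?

twanrjdzeeaa

What's happening: shift every letter 1 place backward in the alphabet (wrapping around), then move the first character to the end.
On "buxboskeaffb" that produces "twanrjdzeeaa".
(Check on "glacier": → "fkzbhdq" → "kzbhdqf" ✓)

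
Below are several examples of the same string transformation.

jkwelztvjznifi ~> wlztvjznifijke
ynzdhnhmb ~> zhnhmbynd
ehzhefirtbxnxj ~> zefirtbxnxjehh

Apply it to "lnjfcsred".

Each output is the input with this applied: move the first 3 characters to the end (rotate left by 3), then swap the first and last characters.
Working it through for "lnjfcsred": intermediate "fcsredlnj", final "jcsredlnf".

jcsredlnf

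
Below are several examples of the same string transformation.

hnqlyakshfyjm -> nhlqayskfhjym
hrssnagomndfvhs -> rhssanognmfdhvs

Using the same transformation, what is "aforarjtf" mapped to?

What's happening: swap each adjacent pair of characters (1↔2, 3↔4, ...).
So "aforarjtf" becomes "faroratjf".

faroratjf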